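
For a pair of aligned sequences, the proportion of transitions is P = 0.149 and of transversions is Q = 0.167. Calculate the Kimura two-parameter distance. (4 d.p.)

0.4144

Under the Kimura two-parameter model, d = −½ ln(1 − 2P − Q) − ¼ ln(1 − 2Q).
1 − 2P − Q = 0.535, giving −½ ln(0.535) = 0.312744.
1 − 2Q = 0.666, giving −¼ ln(0.666) = 0.101616.
d = 0.312744 + 0.101616 = 0.414360.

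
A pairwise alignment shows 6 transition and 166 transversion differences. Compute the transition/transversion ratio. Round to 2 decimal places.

0.04

R = 6/166 = 0.036144… ≈ 0.04 (to 2 d.p.).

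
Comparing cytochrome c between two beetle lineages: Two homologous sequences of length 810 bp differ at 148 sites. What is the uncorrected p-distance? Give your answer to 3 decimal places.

p = 148/810 = 0.182716… ≈ 0.183 (to 3 d.p.).

0.183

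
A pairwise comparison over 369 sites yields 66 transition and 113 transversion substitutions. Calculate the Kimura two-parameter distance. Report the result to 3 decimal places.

P = 66/369 ≈ 0.178862 and Q = 113/369 ≈ 0.306233.
Under the Kimura two-parameter model, d = −½ ln(1 − 2P − Q) − ¼ ln(1 − 2Q).
1 − 2P − Q = 0.336043, giving −½ ln(0.336043) = 0.545258.
1 − 2Q = 0.387534, giving −¼ ln(0.387534) = 0.236988.
d = 0.545258 + 0.236988 = 0.782246.

0.782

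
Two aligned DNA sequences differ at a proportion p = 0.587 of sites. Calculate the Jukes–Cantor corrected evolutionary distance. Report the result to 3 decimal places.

1.145

d = −(3/4) ln(1 − 4p/3) = −0.75 ln(1 − 0.782667) = −0.75 ln(0.217333)
  = −0.75 × (-1.526325) = 1.144744 substitutions/site.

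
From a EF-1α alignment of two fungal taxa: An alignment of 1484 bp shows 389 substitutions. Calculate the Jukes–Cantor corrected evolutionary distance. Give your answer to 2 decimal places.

p = 389/1484 ≈ 0.262129.
d = −(3/4) ln(1 − 4p/3) = −0.75 ln(1 − 0.349505) = −0.75 ln(0.650495)
  = −0.75 × (-0.430022) = 0.322517 substitutions/site.

0.32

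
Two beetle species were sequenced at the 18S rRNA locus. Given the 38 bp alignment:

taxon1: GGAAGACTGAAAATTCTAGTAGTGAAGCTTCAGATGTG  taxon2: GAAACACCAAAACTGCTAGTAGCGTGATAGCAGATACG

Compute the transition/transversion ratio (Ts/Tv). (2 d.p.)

1.50

Transitions are A↔G and C↔T; transversions are all other mismatches.
Transitions: 9. Transversions: 6.
R = 9/6 = 1.50.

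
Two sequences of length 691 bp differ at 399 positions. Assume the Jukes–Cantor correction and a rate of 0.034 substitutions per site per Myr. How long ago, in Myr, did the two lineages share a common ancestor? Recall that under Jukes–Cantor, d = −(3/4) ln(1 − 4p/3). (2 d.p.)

16.20

p = 399/691 ≈ 0.577424.
d = −(3/4) ln(1 − 4p/3) = −0.75 ln(1 − 0.769899) = −0.75 ln(0.230101)
  = −0.75 × (-1.469237) = 1.101928 substitutions/site.
Under a molecular clock d = 2μt, so t = d/(2μ) = 1.101928 / (2 × 0.034) = 16.20 Myr.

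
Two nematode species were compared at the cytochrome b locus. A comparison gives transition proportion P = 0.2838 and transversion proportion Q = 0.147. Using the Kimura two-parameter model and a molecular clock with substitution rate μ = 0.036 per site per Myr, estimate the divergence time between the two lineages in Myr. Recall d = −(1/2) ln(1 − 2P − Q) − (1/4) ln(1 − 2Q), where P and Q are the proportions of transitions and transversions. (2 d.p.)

9.92

Under the Kimura two-parameter model, d = −½ ln(1 − 2P − Q) − ¼ ln(1 − 2Q).
1 − 2P − Q = 0.2854, giving −½ ln(0.2854) = 0.626932.
1 − 2Q = 0.706, giving −¼ ln(0.706) = 0.087035.
d = 0.626932 + 0.087035 = 0.713967.
Under a molecular clock d = 2μt, so t = d/(2μ) = 0.713967 / (2 × 0.036) = 9.92 Myr.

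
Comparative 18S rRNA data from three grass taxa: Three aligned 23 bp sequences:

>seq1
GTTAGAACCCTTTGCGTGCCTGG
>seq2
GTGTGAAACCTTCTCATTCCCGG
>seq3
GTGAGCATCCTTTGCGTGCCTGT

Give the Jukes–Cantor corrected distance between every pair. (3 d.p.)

seq1–seq2: 8/23 sites differ → p ≈ 0.347826, d = −0.75 ln(1 − 0.463768) = 0.467391 ≈ 0.467.
seq1–seq3: 4/23 sites differ → p ≈ 0.173913, d = −0.75 ln(1 − 0.231884) = 0.197861 ≈ 0.198.
seq2–seq3: 9/23 sites differ → p ≈ 0.391304, d = −0.75 ln(1 − 0.521739) = 0.553199 ≈ 0.553.

d(seq1,seq2) = 0.467, d(seq1,seq3) = 0.198, d(seq2,seq3) = 0.553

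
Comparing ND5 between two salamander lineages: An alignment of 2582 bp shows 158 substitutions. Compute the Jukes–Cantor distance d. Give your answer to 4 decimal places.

0.0638

p = 158/2582 ≈ 0.061193.
d = −(3/4) ln(1 − 4p/3) = −0.75 ln(1 − 0.081591) = −0.75 ln(0.918409)
  = −0.75 × (-0.085112) = 0.063834 substitutions/site.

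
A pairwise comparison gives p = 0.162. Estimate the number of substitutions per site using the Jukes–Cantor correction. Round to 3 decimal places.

0.183

d = −(3/4) ln(1 − 4p/3) = −0.75 ln(1 − 0.216) = −0.75 ln(0.784)
  = −0.75 × (-0.243346) = 0.182510 substitutions/site.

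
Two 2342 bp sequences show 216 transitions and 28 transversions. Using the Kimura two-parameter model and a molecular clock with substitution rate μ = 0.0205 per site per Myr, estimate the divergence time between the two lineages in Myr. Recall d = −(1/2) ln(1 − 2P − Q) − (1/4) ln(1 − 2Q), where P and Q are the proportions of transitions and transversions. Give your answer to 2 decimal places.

2.81

P = 216/2342 ≈ 0.092229 and Q = 28/2342 ≈ 0.011956.
Under the Kimura two-parameter model, d = −½ ln(1 − 2P − Q) − ¼ ln(1 − 2Q).
1 − 2P − Q = 0.803586, giving −½ ln(0.803586) = 0.109336.
1 − 2Q = 0.976088, giving −¼ ln(0.976088) = 0.006051.
d = 0.109336 + 0.006051 = 0.115387.
Under a molecular clock d = 2μt, so t = d/(2μ) = 0.115387 / (2 × 0.0205) = 2.81 Myr.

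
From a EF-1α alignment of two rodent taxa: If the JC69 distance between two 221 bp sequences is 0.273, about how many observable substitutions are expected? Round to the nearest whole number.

Invert JC69: p = (3/4)(1 − e^(−4d/3)) = 0.75 × (1 − e^(-0.364)) = 0.75 × (1 − 0.694891) = 0.228832.
Expected differing sites = pL ≈ 0.228832 × 221 = 50.571872 ≈ 51.

51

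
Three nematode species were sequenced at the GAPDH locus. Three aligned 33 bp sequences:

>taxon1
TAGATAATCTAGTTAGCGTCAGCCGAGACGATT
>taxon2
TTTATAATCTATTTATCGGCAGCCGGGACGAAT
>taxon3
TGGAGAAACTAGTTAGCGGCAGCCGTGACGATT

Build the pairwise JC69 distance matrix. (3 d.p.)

d(taxon1,taxon2) = 0.249, d(taxon1,taxon3) = 0.169, d(taxon2,taxon3) = 0.293

taxon1–taxon2: 7/33 sites differ → p ≈ 0.212121, d = −0.75 ln(1 − 0.282828) = 0.249330 ≈ 0.249.
taxon1–taxon3: 5/33 sites differ → p ≈ 0.151515, d = −0.75 ln(1 − 0.20202) = 0.169254 ≈ 0.169.
taxon2–taxon3: 8/33 sites differ → p ≈ 0.242424, d = −0.75 ln(1 − 0.323232) = 0.292820 ≈ 0.293.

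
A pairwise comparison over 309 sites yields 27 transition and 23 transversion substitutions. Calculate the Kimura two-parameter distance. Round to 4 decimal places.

P = 27/309 ≈ 0.087379 and Q = 23/309 ≈ 0.074434.
Under the Kimura two-parameter model, d = −½ ln(1 − 2P − Q) − ¼ ln(1 − 2Q).
1 − 2P − Q = 0.750808, giving −½ ln(0.750808) = 0.143303.
1 − 2Q = 0.851132, giving −¼ ln(0.851132) = 0.040297.
d = 0.143303 + 0.040297 = 0.183600.

0.1836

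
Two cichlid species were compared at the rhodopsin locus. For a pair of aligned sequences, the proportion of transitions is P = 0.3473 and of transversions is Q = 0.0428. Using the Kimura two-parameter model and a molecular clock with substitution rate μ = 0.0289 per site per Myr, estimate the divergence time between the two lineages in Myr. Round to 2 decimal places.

Under the Kimura two-parameter model, d = −½ ln(1 − 2P − Q) − ¼ ln(1 − 2Q).
1 − 2P − Q = 0.2626, giving −½ ln(0.2626) = 0.668562.
1 − 2Q = 0.9144, giving −¼ ln(0.9144) = 0.022372.
d = 0.668562 + 0.022372 = 0.690934.
Under a molecular clock d = 2μt, so t = d/(2μ) = 0.690934 / (2 × 0.0289) = 11.95 Myr.

11.95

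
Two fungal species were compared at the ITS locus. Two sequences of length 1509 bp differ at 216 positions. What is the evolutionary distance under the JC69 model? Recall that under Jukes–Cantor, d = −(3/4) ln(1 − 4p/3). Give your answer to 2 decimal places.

p = 216/1509 ≈ 0.143141.
d = −(3/4) ln(1 − 4p/3) = −0.75 ln(1 − 0.190855) = −0.75 ln(0.809145)
  = −0.75 × (-0.211777) = 0.158833 substitutions/site.

0.16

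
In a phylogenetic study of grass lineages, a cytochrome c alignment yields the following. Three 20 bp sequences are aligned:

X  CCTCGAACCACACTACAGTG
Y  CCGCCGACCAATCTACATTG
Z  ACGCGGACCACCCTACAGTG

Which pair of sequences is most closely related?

X–Y: 6/20 differ, p = 0.300, d = 0.383.
X–Z: 4/20 differ, p = 0.200, d = 0.233.
Y–Z: 5/20 differ, p = 0.250, d = 0.304.
The smallest distance is between X and Z.

X and Z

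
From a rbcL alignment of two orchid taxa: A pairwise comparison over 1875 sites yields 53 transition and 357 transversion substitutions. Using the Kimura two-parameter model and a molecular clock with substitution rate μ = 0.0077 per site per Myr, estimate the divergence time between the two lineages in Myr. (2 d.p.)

P = 53/1875 ≈ 0.028267 and Q = 357/1875 = 0.1904.
Under the Kimura two-parameter model, d = −½ ln(1 − 2P − Q) − ¼ ln(1 − 2Q).
1 − 2P − Q = 0.753066, giving −½ ln(0.753066) = 0.141801.
1 − 2Q = 0.6192, giving −¼ ln(0.6192) = 0.119832.
d = 0.141801 + 0.119832 = 0.261633.
Under a molecular clock d = 2μt, so t = d/(2μ) = 0.261633 / (2 × 0.0077) = 16.99 Myr.

16.99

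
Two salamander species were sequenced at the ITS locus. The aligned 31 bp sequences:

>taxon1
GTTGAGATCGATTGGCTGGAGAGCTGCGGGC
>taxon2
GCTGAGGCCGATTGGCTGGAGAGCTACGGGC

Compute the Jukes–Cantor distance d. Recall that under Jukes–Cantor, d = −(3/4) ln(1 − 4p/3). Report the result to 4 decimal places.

0.1416

The sequences differ at 4 of 31 sites (2, 7, 8, 26), so p = 4/31 ≈ 0.129032.
d = −(3/4) ln(1 − 4p/3) = −0.75 ln(1 − 0.172043) = −0.75 ln(0.827957)
  = −0.75 × (-0.188794) = 0.141596 substitutions/site.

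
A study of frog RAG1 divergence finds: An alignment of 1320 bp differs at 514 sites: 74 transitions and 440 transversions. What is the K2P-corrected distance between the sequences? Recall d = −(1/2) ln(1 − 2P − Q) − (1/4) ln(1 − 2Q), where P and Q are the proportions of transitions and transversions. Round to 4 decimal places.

P = 74/1320 ≈ 0.056061 and Q = 440/1320 ≈ 0.333333.
Under the Kimura two-parameter model, d = −½ ln(1 − 2P − Q) − ¼ ln(1 − 2Q).
1 − 2P − Q = 0.554545, giving −½ ln(0.554545) = 0.294804.
1 − 2Q = 0.333334, giving −¼ ln(0.333334) = 0.274653.
d = 0.294804 + 0.274653 = 0.569457.

0.5695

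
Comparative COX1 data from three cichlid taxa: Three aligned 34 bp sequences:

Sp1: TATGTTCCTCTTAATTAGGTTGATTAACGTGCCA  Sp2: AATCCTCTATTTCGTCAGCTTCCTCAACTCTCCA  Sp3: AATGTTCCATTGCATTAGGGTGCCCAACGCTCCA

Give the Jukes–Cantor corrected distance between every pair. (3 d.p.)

Sp1–Sp2: 16/34 sites differ → p ≈ 0.470588, d = −0.75 ln(1 − 0.627451) = 0.740540 ≈ 0.741.
Sp1–Sp3: 11/34 sites differ → p ≈ 0.323529, d = −0.75 ln(1 − 0.431372) = 0.423397 ≈ 0.423.
Sp2–Sp3: 11/34 sites differ → p ≈ 0.323529, d = −0.75 ln(1 − 0.431372) = 0.423397 ≈ 0.423.

d(Sp1,Sp2) = 0.741, d(Sp1,Sp3) = 0.423, d(Sp2,Sp3) = 0.423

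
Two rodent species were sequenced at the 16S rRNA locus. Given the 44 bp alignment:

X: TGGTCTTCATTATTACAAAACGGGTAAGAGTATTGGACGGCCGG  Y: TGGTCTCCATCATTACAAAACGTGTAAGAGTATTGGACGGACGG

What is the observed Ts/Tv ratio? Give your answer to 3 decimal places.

Transitions are A↔G and C↔T; transversions are all other mismatches.
Transitions: 2. Transversions: 2.
R = 2/2 = 1.000.

1.000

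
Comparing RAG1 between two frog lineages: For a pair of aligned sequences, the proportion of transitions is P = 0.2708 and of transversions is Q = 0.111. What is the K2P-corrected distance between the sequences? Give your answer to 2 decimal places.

Under the Kimura two-parameter model, d = −½ ln(1 − 2P − Q) − ¼ ln(1 − 2Q).
1 − 2P − Q = 0.3474, giving −½ ln(0.3474) = 0.528639.
1 − 2Q = 0.778, giving −¼ ln(0.778) = 0.062757.
d = 0.528639 + 0.062757 = 0.591396.

0.59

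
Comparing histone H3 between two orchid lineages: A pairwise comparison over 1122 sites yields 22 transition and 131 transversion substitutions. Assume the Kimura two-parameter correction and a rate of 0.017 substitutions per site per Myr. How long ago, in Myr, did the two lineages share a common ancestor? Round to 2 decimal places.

4.45

P = 22/1122 ≈ 0.019608 and Q = 131/1122 ≈ 0.116756.
Under the Kimura two-parameter model, d = −½ ln(1 − 2P − Q) − ¼ ln(1 − 2Q).
1 − 2P − Q = 0.844028, giving −½ ln(0.844028) = 0.084785.
1 − 2Q = 0.766488, giving −¼ ln(0.766488) = 0.066484.
d = 0.084785 + 0.066484 = 0.151269.
Under a molecular clock d = 2μt, so t = d/(2μ) = 0.151269 / (2 × 0.017) = 4.45 Myr.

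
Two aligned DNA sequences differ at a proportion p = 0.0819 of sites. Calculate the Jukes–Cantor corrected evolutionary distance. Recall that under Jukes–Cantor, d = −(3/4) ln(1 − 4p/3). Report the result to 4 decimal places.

0.0867

d = −(3/4) ln(1 − 4p/3) = −0.75 ln(1 − 0.1092) = −0.75 ln(0.8908)
  = −0.75 × (-0.115635) = 0.086726 substitutions/site.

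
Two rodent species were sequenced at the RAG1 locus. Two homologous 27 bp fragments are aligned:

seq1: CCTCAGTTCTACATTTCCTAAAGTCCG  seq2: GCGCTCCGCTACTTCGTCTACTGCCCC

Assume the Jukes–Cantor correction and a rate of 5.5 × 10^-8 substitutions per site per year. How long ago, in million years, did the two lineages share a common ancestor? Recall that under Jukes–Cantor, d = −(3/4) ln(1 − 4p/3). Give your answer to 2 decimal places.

8.02

The sequences differ at 14 of 27 sites, so p = 14/27 ≈ 0.518519.
d = −(3/4) ln(1 − 4p/3) = −0.75 ln(1 − 0.691359) = −0.75 ln(0.308641)
  = −0.75 × (-1.175576) = 0.881682 substitutions/site.
Under a molecular clock d = 2μt, so t = d/(2μ) = 0.881682 / (2 × 5.5 × 10^-8) = 8.02 million years.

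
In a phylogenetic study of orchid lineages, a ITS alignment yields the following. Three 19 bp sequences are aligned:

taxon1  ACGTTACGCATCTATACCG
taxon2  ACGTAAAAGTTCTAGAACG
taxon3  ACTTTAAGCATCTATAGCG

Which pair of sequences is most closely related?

taxon1–taxon2: 7/19 differ, p = 0.368, d = 0.507.
taxon1–taxon3: 3/19 differ, p = 0.158, d = 0.177.
taxon2–taxon3: 7/19 differ, p = 0.368, d = 0.507.
The smallest distance is between taxon1 and taxon3.

taxon1 and taxon3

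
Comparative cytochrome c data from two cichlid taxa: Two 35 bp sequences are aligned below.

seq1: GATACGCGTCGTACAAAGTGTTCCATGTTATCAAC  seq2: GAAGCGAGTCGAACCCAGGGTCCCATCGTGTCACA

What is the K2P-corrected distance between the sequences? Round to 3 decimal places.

Of 35 sites, 3 differences are transitions and 10 are transversions, so P = 3/35 ≈ 0.085714 and Q = 10/35 ≈ 0.285714.
Under the Kimura two-parameter model, d = −½ ln(1 − 2P − Q) − ¼ ln(1 − 2Q).
1 − 2P − Q = 0.542858, giving −½ ln(0.542858) = 0.305454.
1 − 2Q = 0.428572, giving −¼ ln(0.428572) = 0.211824.
d = 0.305454 + 0.211824 = 0.517278.

0.517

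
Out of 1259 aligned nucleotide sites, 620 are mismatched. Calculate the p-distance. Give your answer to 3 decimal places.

p = 620/1259 = 0.492454… ≈ 0.492 (to 3 d.p.).

0.492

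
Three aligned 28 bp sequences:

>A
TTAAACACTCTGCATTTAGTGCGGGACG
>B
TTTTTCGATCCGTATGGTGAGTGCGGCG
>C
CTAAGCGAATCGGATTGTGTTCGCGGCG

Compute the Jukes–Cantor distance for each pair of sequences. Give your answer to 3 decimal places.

d(A,B) = 0.824, d(A,C) = 0.724, d(B,C) = 0.556

A–B: 14/28 sites differ → p = 0.5, d = −0.75 ln(1 − 0.666667) = 0.823960 ≈ 0.824.
A–C: 13/28 sites differ → p ≈ 0.464286, d = −0.75 ln(1 − 0.619048) = 0.723811 ≈ 0.724.
B–C: 11/28 sites differ → p ≈ 0.392857, d = −0.75 ln(1 − 0.523809) = 0.556452 ≈ 0.556.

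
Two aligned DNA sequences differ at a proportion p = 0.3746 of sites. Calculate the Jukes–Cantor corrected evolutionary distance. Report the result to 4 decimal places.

d = −(3/4) ln(1 − 4p/3) = −0.75 ln(1 − 0.499467) = −0.75 ln(0.500533)
  = −0.75 × (-0.692082) = 0.519062 substitutions/site.

0.5191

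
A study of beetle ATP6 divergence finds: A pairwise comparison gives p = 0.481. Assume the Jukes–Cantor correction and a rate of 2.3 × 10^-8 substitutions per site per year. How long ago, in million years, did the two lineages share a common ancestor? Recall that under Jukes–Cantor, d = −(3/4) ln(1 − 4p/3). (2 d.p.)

d = −(3/4) ln(1 − 4p/3) = −0.75 ln(1 − 0.641333) = −0.75 ln(0.358667)
  = −0.75 × (-1.025361) = 0.769021 substitutions/site.
Under a molecular clock d = 2μt, so t = d/(2μ) = 0.769021 / (2 × 2.3 × 10^-8) = 16.72 million years.

16.72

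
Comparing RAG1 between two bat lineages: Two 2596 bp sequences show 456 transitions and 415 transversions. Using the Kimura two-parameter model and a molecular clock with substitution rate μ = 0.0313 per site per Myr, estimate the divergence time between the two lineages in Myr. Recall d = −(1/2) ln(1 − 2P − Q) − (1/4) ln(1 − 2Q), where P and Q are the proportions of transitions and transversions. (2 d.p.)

7.26

P = 456/2596 ≈ 0.175655 and Q = 415/2596 ≈ 0.159861.
Under the Kimura two-parameter model, d = −½ ln(1 − 2P − Q) − ¼ ln(1 − 2Q).
1 − 2P − Q = 0.488829, giving −½ ln(0.488829) = 0.357871.
1 − 2Q = 0.680278, giving −¼ ln(0.680278) = 0.096313.
d = 0.357871 + 0.096313 = 0.454184.
Under a molecular clock d = 2μt, so t = d/(2μ) = 0.454184 / (2 × 0.0313) = 7.26 Myr.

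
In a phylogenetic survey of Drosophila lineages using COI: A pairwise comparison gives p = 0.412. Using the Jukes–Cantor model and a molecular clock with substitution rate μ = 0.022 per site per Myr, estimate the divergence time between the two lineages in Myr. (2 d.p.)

d = −(3/4) ln(1 − 4p/3) = −0.75 ln(1 − 0.549333) = −0.75 ln(0.450667)
  = −0.75 × (-0.797027) = 0.597770 substitutions/site.
Under a molecular clock d = 2μt, so t = d/(2μ) = 0.597770 / (2 × 0.022) = 13.59 Myr.

13.59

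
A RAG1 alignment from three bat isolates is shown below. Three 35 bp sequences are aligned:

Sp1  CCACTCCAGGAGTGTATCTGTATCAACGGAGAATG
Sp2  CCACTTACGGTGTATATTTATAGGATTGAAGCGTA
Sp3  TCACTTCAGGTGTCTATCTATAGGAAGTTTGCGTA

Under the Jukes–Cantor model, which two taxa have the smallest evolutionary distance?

Sp1–Sp2: 15/35 differ, p = 0.429, d = 0.635.
Sp1–Sp3: 14/35 differ, p = 0.400, d = 0.572.
Sp2–Sp3: 10/35 differ, p = 0.286, d = 0.360.
The smallest distance is between Sp2 and Sp3.

Sp2 and Sp3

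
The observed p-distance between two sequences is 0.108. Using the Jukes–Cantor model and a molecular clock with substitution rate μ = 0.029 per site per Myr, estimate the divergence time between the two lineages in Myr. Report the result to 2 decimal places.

2.01

d = −(3/4) ln(1 − 4p/3) = −0.75 ln(1 − 0.144) = −0.75 ln(0.856)
  = −0.75 × (-0.155485) = 0.116614 substitutions/site.
Under a molecular clock d = 2μt, so t = d/(2μ) = 0.116614 / (2 × 0.029) = 2.01 Myr.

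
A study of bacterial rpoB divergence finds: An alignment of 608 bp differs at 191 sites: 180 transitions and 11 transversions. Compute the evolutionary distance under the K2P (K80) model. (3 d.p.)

0.480

P = 180/608 ≈ 0.296053 and Q = 11/608 ≈ 0.018092.
Under the Kimura two-parameter model, d = −½ ln(1 − 2P − Q) − ¼ ln(1 − 2Q).
1 − 2P − Q = 0.389802, giving −½ ln(0.389802) = 0.471058.
1 − 2Q = 0.963816, giving −¼ ln(0.963816) = 0.009214.
d = 0.471058 + 0.009214 = 0.480272.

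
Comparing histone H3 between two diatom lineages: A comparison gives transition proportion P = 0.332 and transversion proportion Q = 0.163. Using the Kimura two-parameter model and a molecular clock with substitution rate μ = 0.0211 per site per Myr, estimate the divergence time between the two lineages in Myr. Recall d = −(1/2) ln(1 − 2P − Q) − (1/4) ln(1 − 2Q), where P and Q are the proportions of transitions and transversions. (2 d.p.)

Under the Kimura two-parameter model, d = −½ ln(1 − 2P − Q) − ¼ ln(1 − 2Q).
1 − 2P − Q = 0.173, giving −½ ln(0.173) = 0.877232.
1 − 2Q = 0.674, giving −¼ ln(0.674) = 0.098631.
d = 0.877232 + 0.098631 = 0.975863.
Under a molecular clock d = 2μt, so t = d/(2μ) = 0.975863 / (2 × 0.0211) = 23.12 Myr.

23.12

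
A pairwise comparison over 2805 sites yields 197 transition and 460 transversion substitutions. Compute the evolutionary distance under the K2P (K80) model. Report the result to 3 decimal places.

0.281

P = 197/2805 ≈ 0.070232 and Q = 460/2805 ≈ 0.163993.
Under the Kimura two-parameter model, d = −½ ln(1 − 2P − Q) − ¼ ln(1 − 2Q).
1 − 2P − Q = 0.695543, giving −½ ln(0.695543) = 0.181531.
1 − 2Q = 0.672014, giving −¼ ln(0.672014) = 0.099369.
d = 0.181531 + 0.099369 = 0.280900.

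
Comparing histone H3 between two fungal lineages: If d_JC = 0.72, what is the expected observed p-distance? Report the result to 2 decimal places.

p = (3/4)(1 − e^(−4d/3)) = 0.75 × (1 − e^(-0.96)) = 0.75 × (1 − 0.382893) = 0.462830.

0.46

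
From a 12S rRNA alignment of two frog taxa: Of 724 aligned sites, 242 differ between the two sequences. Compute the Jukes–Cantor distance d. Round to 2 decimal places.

p = 242/724 ≈ 0.334254.
d = −(3/4) ln(1 − 4p/3) = −0.75 ln(1 − 0.445672) = −0.75 ln(0.554328)
  = −0.75 × (-0.589999) = 0.442499 substitutions/site.

0.44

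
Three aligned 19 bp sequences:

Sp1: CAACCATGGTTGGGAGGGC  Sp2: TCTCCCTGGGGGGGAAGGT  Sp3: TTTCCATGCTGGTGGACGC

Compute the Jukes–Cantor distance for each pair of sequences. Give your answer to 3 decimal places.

Sp1–Sp2: 8/19 sites differ → p ≈ 0.421053, d = −0.75 ln(1 − 0.561404) = 0.618132 ≈ 0.618.
Sp1–Sp3: 9/19 sites differ → p ≈ 0.473684, d = −0.75 ln(1 − 0.631579) = 0.748897 ≈ 0.749.
Sp2–Sp3: 8/19 sites differ → p ≈ 0.421053, d = −0.75 ln(1 − 0.561404) = 0.618132 ≈ 0.618.

d(Sp1,Sp2) = 0.618, d(Sp1,Sp3) = 0.749, d(Sp2,Sp3) = 0.618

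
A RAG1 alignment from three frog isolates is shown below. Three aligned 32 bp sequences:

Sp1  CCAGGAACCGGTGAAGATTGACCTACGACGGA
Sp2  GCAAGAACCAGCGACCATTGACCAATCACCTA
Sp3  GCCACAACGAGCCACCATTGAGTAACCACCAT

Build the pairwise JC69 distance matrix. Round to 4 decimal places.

Sp1–Sp2: 11/32 sites differ → p = 0.34375, d = −0.75 ln(1 − 0.458333) = 0.459828 ≈ 0.4598.
Sp1–Sp3: 17/32 sites differ → p = 0.53125, d = −0.75 ln(1 − 0.708333) = 0.924107 ≈ 0.9241.
Sp2–Sp3: 9/32 sites differ → p = 0.28125, d = −0.75 ln(1 − 0.375) = 0.352503 ≈ 0.3525.

d(Sp1,Sp2) = 0.4598, d(Sp1,Sp3) = 0.9241, d(Sp2,Sp3) = 0.3525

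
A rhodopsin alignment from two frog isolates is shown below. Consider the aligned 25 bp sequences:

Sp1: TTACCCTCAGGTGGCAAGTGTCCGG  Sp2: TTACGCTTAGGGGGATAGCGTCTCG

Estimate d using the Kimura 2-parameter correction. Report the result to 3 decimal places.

Of 25 sites, 3 differences are transitions and 5 are transversions, so P = 3/25 = 0.12 and Q = 5/25 = 0.2.
Under the Kimura two-parameter model, d = −½ ln(1 − 2P − Q) − ¼ ln(1 − 2Q).
1 − 2P − Q = 0.56, giving −½ ln(0.56) = 0.289909.
1 − 2Q = 0.6, giving −¼ ln(0.6) = 0.127706.
d = 0.289909 + 0.127706 = 0.417615.

0.418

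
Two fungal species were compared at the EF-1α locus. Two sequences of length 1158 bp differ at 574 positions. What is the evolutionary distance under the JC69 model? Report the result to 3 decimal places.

0.811

p = 574/1158 ≈ 0.495682.
d = −(3/4) ln(1 − 4p/3) = −0.75 ln(1 − 0.660909) = −0.75 ln(0.339091)
  = −0.75 × (-1.081487) = 0.811115 substitutions/site.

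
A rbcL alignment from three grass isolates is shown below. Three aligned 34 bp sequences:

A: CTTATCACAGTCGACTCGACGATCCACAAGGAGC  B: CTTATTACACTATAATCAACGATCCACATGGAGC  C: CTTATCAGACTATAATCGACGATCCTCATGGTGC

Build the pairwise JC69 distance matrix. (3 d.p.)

A–B: 7/34 sites differ → p ≈ 0.205882, d = −0.75 ln(1 − 0.274509) = 0.240680 ≈ 0.241.
A–C: 8/34 sites differ → p ≈ 0.235294, d = −0.75 ln(1 − 0.313725) = 0.282358 ≈ 0.282.
B–C: 5/34 sites differ → p ≈ 0.147059, d = −0.75 ln(1 − 0.196079) = 0.163691 ≈ 0.164.

d(A,B) = 0.241, d(A,C) = 0.282, d(B,C) = 0.164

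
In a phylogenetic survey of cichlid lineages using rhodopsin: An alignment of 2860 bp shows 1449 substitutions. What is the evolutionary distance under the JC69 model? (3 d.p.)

0.844

p = 1449/2860 ≈ 0.506643.
d = −(3/4) ln(1 − 4p/3) = −0.75 ln(1 − 0.675524) = −0.75 ln(0.324476)
  = −0.75 × (-1.125544) = 0.844158 substitutions/site.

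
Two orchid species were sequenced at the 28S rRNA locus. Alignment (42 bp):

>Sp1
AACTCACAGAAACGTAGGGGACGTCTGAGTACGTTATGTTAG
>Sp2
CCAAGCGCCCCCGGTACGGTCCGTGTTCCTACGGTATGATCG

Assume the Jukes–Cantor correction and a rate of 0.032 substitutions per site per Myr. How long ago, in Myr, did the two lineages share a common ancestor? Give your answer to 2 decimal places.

The sequences differ at 23 of 42 sites, so p = 23/42 ≈ 0.547619.
d = −(3/4) ln(1 − 4p/3) = −0.75 ln(1 − 0.730159) = −0.75 ln(0.269841)
  = −0.75 × (-1.309922) = 0.982442 substitutions/site.
Under a molecular clock d = 2μt, so t = d/(2μ) = 0.982442 / (2 × 0.032) = 15.35 Myr.

15.35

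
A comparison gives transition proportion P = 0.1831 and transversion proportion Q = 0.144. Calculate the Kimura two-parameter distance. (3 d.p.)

Under the Kimura two-parameter model, d = −½ ln(1 − 2P − Q) − ¼ ln(1 − 2Q).
1 − 2P − Q = 0.4898, giving −½ ln(0.4898) = 0.356879.
1 − 2Q = 0.712, giving −¼ ln(0.712) = 0.084919.
d = 0.356879 + 0.084919 = 0.441798.

0.442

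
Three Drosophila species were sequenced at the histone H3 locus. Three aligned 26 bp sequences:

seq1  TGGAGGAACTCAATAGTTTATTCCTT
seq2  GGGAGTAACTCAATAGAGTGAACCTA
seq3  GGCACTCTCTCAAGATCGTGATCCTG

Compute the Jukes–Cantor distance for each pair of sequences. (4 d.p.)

seq1–seq2: 8/26 sites differ → p ≈ 0.307692, d = −0.75 ln(1 − 0.410256) = 0.396050 ≈ 0.3961.
seq1–seq3: 13/26 sites differ → p = 0.5, d = −0.75 ln(1 − 0.666667) = 0.823960 ≈ 0.8240.
seq2–seq3: 9/26 sites differ → p ≈ 0.346154, d = −0.75 ln(1 − 0.461539) = 0.464280 ≈ 0.4643.

d(seq1,seq2) = 0.3961, d(seq1,seq3) = 0.8240, d(seq2,seq3) = 0.4643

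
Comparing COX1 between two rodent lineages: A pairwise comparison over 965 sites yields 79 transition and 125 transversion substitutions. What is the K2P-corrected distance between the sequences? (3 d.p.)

P = 79/965 ≈ 0.081865 and Q = 125/965 ≈ 0.129534.
Under the Kimura two-parameter model, d = −½ ln(1 − 2P − Q) − ¼ ln(1 − 2Q).
1 − 2P − Q = 0.706736, giving −½ ln(0.706736) = 0.173549.
1 − 2Q = 0.740932, giving −¼ ln(0.740932) = 0.074962.
d = 0.173549 + 0.074962 = 0.248511.

0.249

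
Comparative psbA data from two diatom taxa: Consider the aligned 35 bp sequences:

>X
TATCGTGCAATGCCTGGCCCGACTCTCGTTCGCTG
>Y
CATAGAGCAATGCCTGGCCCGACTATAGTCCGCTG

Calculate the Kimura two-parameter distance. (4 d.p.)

0.1946

Of 35 sites, 2 differences are transitions and 4 are transversions, so P = 2/35 ≈ 0.057143 and Q = 4/35 ≈ 0.114286.
Under the Kimura two-parameter model, d = −½ ln(1 − 2P − Q) − ¼ ln(1 − 2Q).
1 − 2P − Q = 0.771428, giving −½ ln(0.771428) = 0.129756.
1 − 2Q = 0.771428, giving −¼ ln(0.771428) = 0.064878.
d = 0.129756 + 0.064878 = 0.194634.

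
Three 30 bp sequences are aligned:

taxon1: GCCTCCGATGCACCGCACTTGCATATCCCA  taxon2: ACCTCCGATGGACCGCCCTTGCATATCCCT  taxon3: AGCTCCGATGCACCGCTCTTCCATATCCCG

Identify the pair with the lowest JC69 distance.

taxon1 and taxon2

taxon1–taxon2: 4/30 differ, p = 0.133, d = 0.147.
taxon1–taxon3: 5/30 differ, p = 0.167, d = 0.188.
taxon2–taxon3: 5/30 differ, p = 0.167, d = 0.188.
The smallest distance is between taxon1 and taxon2.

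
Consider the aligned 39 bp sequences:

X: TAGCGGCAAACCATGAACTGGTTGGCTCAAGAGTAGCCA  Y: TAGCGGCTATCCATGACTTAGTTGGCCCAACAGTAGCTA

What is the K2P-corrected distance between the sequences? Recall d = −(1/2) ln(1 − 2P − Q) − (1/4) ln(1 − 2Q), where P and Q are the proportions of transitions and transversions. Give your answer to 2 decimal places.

Of 39 sites, 4 differences are transitions and 4 are transversions, so P = 4/39 ≈ 0.102564 and Q = 4/39 ≈ 0.102564.
Under the Kimura two-parameter model, d = −½ ln(1 − 2P − Q) − ¼ ln(1 − 2Q).
1 − 2P − Q = 0.692308, giving −½ ln(0.692308) = 0.183862.
1 − 2Q = 0.794872, giving −¼ ln(0.794872) = 0.057394.
d = 0.183862 + 0.057394 = 0.241256.

0.24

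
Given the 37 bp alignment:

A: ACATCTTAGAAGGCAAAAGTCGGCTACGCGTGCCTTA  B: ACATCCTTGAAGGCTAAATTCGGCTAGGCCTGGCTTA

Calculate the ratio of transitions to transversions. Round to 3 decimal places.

0.167

Transitions are A↔G and C↔T; transversions are all other mismatches.
Transitions: 1. Transversions: 6.
R = 1/6 = 0.166666… ≈ 0.167 (to 3 d.p.).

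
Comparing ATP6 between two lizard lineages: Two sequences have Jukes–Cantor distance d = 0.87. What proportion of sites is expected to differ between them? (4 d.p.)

p = (3/4)(1 − e^(−4d/3)) = 0.75 × (1 − e^(-1.16)) = 0.75 × (1 − 0.313486) = 0.514886.

0.5149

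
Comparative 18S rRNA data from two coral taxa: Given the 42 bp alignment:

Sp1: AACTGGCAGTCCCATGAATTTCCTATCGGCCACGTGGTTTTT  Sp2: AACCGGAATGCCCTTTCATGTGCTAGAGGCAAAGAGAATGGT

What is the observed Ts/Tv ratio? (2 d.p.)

0.13

Transitions are A↔G and C↔T; transversions are all other mismatches.
Transitions: 2. Transversions: 16.
R = 2/16 = 0.125 ≈ 0.13 (to 2 d.p.).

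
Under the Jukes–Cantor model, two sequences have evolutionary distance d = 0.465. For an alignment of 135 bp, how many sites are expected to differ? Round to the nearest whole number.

Invert JC69: p = (3/4)(1 − e^(−4d/3)) = 0.75 × (1 − e^(-0.62)) = 0.75 × (1 − 0.537944) = 0.346542.
Expected differing sites = pL ≈ 0.346542 × 135 = 46.78317 ≈ 47.

47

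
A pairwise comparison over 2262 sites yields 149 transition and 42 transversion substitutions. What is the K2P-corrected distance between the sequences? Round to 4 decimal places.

0.0909

P = 149/2262 ≈ 0.065871 and Q = 42/2262 ≈ 0.018568.
Under the Kimura two-parameter model, d = −½ ln(1 − 2P − Q) − ¼ ln(1 − 2Q).
1 − 2P − Q = 0.84969, giving −½ ln(0.84969) = 0.081442.
1 − 2Q = 0.962864, giving −¼ ln(0.962864) = 0.009461.
d = 0.081442 + 0.009461 = 0.090903.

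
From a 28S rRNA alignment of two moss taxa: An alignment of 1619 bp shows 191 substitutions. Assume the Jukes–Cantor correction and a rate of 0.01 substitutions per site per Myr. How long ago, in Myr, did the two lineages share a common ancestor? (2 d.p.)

p = 191/1619 ≈ 0.117974.
d = −(3/4) ln(1 − 4p/3) = −0.75 ln(1 − 0.157299) = −0.75 ln(0.842701)
  = −0.75 × (-0.171143) = 0.128357 substitutions/site.
Under a molecular clock d = 2μt, so t = d/(2μ) = 0.128357 / (2 × 0.01) = 6.42 Myr.

6.42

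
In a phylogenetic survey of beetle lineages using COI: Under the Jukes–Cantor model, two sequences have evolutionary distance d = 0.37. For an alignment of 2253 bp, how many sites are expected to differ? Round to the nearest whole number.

658

Invert JC69: p = (3/4)(1 − e^(−4d/3)) = 0.75 × (1 − e^(-0.493333)) = 0.75 × (1 − 0.610588) = 0.292059.
Expected differing sites = pL ≈ 0.292059 × 2253 = 658.008927 ≈ 658.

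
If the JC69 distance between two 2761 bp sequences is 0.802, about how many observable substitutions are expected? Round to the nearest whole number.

Invert JC69: p = (3/4)(1 − e^(−4d/3)) = 0.75 × (1 − e^(-1.069333)) = 0.75 × (1 − 0.343237) = 0.492572.
Expected differing sites = pL ≈ 0.492572 × 2761 = 1359.991292 ≈ 1360.

1360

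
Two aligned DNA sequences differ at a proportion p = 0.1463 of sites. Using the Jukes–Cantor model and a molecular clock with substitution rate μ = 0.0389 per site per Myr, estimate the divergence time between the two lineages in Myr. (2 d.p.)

2.09

d = −(3/4) ln(1 − 4p/3) = −0.75 ln(1 − 0.195067) = −0.75 ln(0.804933)
  = −0.75 × (-0.216996) = 0.162747 substitutions/site.
Under a molecular clock d = 2μt, so t = d/(2μ) = 0.162747 / (2 × 0.0389) = 2.09 Myr.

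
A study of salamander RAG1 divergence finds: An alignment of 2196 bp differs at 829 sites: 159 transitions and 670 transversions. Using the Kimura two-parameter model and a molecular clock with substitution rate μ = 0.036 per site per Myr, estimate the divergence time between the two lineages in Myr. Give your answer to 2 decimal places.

P = 159/2196 ≈ 0.072404 and Q = 670/2196 ≈ 0.3051.
Under the Kimura two-parameter model, d = −½ ln(1 − 2P − Q) − ¼ ln(1 − 2Q).
1 − 2P − Q = 0.550092, giving −½ ln(0.550092) = 0.298835.
1 − 2Q = 0.3898, giving −¼ ln(0.3898) = 0.235530.
d = 0.298835 + 0.235530 = 0.534365.
Under a molecular clock d = 2μt, so t = d/(2μ) = 0.534365 / (2 × 0.036) = 7.42 Myr.

7.42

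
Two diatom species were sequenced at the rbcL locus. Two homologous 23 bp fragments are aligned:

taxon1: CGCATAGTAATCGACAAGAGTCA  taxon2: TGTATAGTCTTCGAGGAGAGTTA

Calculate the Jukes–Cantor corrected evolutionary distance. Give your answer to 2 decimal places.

The sequences differ at 7 of 23 sites (1, 3, 9, 10, 15, 16, 22), so p = 7/23 ≈ 0.304348.
d = −(3/4) ln(1 − 4p/3) = −0.75 ln(1 − 0.405797) = −0.75 ln(0.594203)
  = −0.75 × (-0.520534) = 0.390401 substitutions/site.

0.39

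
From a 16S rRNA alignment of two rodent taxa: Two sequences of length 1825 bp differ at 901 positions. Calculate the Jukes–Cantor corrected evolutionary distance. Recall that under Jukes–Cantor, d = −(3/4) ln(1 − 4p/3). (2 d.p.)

0.81

p = 901/1825 ≈ 0.493699.
d = −(3/4) ln(1 − 4p/3) = −0.75 ln(1 − 0.658265) = −0.75 ln(0.341735)
  = −0.75 × (-1.073720) = 0.805290 substitutions/site.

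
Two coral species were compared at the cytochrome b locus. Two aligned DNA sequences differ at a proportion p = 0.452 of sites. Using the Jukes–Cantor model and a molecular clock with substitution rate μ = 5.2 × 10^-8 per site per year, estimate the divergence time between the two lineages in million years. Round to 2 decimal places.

d = −(3/4) ln(1 − 4p/3) = −0.75 ln(1 − 0.602667) = −0.75 ln(0.397333)
  = −0.75 × (-0.922981) = 0.692236 substitutions/site.
Under a molecular clock d = 2μt, so t = d/(2μ) = 0.692236 / (2 × 5.2 × 10^-8) = 6.66 million years.

6.66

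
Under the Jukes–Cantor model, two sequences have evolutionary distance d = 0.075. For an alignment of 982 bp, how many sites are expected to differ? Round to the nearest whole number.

70

Invert JC69: p = (3/4)(1 − e^(−4d/3)) = 0.75 × (1 − e^(-0.1)) = 0.75 × (1 − 0.904837) = 0.071372.
Expected differing sites = pL ≈ 0.071372 × 982 = 70.087304 ≈ 70.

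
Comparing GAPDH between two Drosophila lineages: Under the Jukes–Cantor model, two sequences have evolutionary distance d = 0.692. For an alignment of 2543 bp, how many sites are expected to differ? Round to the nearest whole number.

Invert JC69: p = (3/4)(1 − e^(−4d/3)) = 0.75 × (1 − e^(-0.922667)) = 0.75 × (1 − 0.397458) = 0.451907.
Expected differing sites = pL ≈ 0.451907 × 2543 = 1149.199501 ≈ 1149.

1149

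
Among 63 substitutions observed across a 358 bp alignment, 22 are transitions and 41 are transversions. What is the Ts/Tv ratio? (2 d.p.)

0.54

R = 22/41 = 0.536585… ≈ 0.54 (to 2 d.p.).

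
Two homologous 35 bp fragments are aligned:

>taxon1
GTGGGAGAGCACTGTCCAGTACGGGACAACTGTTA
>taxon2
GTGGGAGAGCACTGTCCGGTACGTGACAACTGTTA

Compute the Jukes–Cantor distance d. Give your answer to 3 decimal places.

The sequences differ at 2 of 35 sites (18, 24), so p = 2/35 ≈ 0.057143.
d = −(3/4) ln(1 − 4p/3) = −0.75 ln(1 − 0.076191) = −0.75 ln(0.923809)
  = −0.75 × (-0.079250) = 0.059438 substitutions/site.

0.059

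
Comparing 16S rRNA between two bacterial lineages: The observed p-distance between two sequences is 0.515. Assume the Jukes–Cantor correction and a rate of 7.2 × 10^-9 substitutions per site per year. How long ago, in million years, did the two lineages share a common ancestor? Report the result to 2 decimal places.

d = −(3/4) ln(1 − 4p/3) = −0.75 ln(1 − 0.686667) = −0.75 ln(0.313333)
  = −0.75 × (-1.160489) = 0.870367 substitutions/site.
Under a molecular clock d = 2μt, so t = d/(2μ) = 0.870367 / (2 × 7.2 × 10^-9) = 60.44 million years.

60.44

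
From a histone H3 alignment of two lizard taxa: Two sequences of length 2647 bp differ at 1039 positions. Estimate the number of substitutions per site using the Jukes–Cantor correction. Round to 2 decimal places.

0.56

p = 1039/2647 ≈ 0.39252.
d = −(3/4) ln(1 − 4p/3) = −0.75 ln(1 − 0.52336) = −0.75 ln(0.47664)
  = −0.75 × (-0.740994) = 0.555746 substitutions/site.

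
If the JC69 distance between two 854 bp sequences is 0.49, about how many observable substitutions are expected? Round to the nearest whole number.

Invert JC69: p = (3/4)(1 − e^(−4d/3)) = 0.75 × (1 − e^(-0.653333)) = 0.75 × (1 − 0.520309) = 0.359768.
Expected differing sites = pL ≈ 0.359768 × 854 = 307.241872 ≈ 307.

307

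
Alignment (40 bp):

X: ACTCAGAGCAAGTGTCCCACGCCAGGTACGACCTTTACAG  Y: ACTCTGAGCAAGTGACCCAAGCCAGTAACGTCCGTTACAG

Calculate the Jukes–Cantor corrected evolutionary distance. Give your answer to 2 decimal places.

0.20

The sequences differ at 7 of 40 sites (5, 15, 20, 26, 27, 31, 34), so p = 7/40 = 0.175.
d = −(3/4) ln(1 − 4p/3) = −0.75 ln(1 − 0.233333) = −0.75 ln(0.766667)
  = −0.75 × (-0.265703) = 0.199277 substitutions/site.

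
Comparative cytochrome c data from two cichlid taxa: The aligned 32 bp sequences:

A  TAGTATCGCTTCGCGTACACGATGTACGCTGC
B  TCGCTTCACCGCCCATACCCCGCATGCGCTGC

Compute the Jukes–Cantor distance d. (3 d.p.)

The sequences differ at 14 of 32 sites, so p = 14/32 = 0.4375.
d = −(3/4) ln(1 − 4p/3) = −0.75 ln(1 − 0.583333) = −0.75 ln(0.416667)
  = −0.75 × (-0.875468) = 0.656601 substitutions/site.

0.657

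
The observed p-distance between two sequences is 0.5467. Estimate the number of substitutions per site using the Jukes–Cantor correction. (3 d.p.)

d = −(3/4) ln(1 − 4p/3) = −0.75 ln(1 − 0.728933) = −0.75 ln(0.271067)
  = −0.75 × (-1.305389) = 0.979042 substitutions/site.

0.979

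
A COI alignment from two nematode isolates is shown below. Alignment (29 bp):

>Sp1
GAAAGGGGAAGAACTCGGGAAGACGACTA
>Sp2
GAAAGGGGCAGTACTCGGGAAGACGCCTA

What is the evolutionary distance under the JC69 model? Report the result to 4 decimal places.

The sequences differ at 3 of 29 sites (9, 12, 26), so p = 3/29 ≈ 0.103448.
d = −(3/4) ln(1 − 4p/3) = −0.75 ln(1 − 0.137931) = −0.75 ln(0.862069)
  = −0.75 × (-0.148420) = 0.111315 substitutions/site.

0.1113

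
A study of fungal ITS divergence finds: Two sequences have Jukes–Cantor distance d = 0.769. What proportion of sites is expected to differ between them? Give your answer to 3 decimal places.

0.481

p = (3/4)(1 − e^(−4d/3)) = 0.75 × (1 − e^(-1.025333)) = 0.75 × (1 − 0.358677) = 0.480992.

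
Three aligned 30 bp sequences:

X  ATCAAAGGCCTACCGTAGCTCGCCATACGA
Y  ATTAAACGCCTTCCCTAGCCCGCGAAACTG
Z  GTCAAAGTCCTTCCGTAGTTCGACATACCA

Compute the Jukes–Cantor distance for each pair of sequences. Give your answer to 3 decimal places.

d(X,Y) = 0.383, d(X,Z) = 0.233, d(Y,Z) = 0.572

X–Y: 9/30 sites differ → p = 0.3, d = −0.75 ln(1 − 0.4) = 0.383119 ≈ 0.383.
X–Z: 6/30 sites differ → p = 0.2, d = −0.75 ln(1 − 0.266667) = 0.232617 ≈ 0.233.
Y–Z: 12/30 sites differ → p = 0.4, d = −0.75 ln(1 − 0.533333) = 0.571605 ≈ 0.572.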